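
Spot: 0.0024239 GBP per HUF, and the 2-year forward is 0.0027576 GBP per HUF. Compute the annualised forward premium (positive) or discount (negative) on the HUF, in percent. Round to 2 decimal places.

T = 2 years.
HUF trades forward at +13.76707% vs spot over the period.
Per annum: 0.1376707 / 2 = 0.068835 = 6.88%.

+6.88%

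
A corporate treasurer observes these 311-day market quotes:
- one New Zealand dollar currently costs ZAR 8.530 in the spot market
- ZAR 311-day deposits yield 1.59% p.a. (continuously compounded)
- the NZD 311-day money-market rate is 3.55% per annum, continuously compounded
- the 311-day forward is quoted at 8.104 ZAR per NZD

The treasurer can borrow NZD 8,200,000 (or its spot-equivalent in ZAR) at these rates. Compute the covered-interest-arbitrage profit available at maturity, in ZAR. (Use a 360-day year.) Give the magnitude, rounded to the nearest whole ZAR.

T = 311/360 years.
Invest the NZD and cover forward: 8,200,000 × 1.0311431648 × 8.104 = ZAR 68,522,350.50.
Convert at spot and invest in ZAR: 8,200,000 × 8.530 × 1.0138306033 = ZAR 70,913,395.38.
The quoted forward undervalues NZD, so borrow NZD, convert to ZAR at spot, deposit the ZAR at 1.59%, and buy NZD forward at 8.104 to cover the loan.
The gap between the two covered legs is ZAR 2,391,045.

ZAR 2,391,045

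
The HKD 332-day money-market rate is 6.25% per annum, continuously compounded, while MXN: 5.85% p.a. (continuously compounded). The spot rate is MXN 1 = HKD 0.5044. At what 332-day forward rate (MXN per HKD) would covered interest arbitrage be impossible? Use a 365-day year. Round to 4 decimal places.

T = 332/365 years.
HKD accumulates by e^(0.0625×332/365) = 1.0584963.
MXN accumulates by e^(0.0585×332/365) = 1.0546521.
Forward (HKD per MXN) = 0.5044 × 1.0584963 / 1.0546521 = 0.5062385.
Quoted the other way: 1/0.5062385 = 1.9754 MXN per HKD.

1.9754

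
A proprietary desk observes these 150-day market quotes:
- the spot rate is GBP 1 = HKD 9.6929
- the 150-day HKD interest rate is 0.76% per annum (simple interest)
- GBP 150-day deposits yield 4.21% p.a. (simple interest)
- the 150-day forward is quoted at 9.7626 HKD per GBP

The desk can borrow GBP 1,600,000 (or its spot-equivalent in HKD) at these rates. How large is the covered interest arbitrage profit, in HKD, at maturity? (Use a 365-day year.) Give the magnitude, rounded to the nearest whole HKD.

HKD 333,332

T = 150/365 years.
Invest the GBP and cover forward: 1,600,000 × 1.0173013699 × 9.7626 = HKD 15,890,410.17.
Convert at spot and invest in HKD: 1,600,000 × 9.6929 × 1.0031232877 = HKD 15,557,077.94.
The quoted forward overvalues GBP, so borrow HKD, buy GBP at spot, deposit the GBP at 4.21%, and sell the proceeds forward at 9.7626.
Profit = 15,890,410.17 − 15,557,077.94 = HKD 333,332.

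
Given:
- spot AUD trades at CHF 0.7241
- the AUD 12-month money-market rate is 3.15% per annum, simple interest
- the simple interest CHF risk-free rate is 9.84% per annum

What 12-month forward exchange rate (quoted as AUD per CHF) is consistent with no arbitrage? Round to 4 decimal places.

1.2969

T = 1 year.
CHF accumulates by 1 + 0.0984×1 = 1.098400.
AUD growth factor: 1 + 0.0315×1 = 1.031500.
Forward (CHF per AUD) = 0.7241 × 1.098400 / 1.031500 = 0.7710630.
Invert for AUD per CHF: 1 / 0.7710630 = 1.2969.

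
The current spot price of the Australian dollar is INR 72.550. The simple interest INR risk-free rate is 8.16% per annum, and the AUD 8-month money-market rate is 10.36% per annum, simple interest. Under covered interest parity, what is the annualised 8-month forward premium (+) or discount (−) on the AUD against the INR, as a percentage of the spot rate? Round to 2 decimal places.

T = 8/12 years.
No-arbitrage forward: 72.55 × 1.054400 / 1.0690667 = 71.554675 INR/AUD.
(F − S)/S ÷ T = (71.554675 − 72.55)/72.55/(8/12) = -0.020579 → -2.06%.

-2.06%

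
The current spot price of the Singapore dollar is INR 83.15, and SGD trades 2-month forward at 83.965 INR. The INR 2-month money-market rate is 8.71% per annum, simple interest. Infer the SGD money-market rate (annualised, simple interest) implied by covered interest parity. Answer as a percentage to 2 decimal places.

2.80%

T = 2/12 years.
By CIP, F/S equals the INR-to-SGD growth ratio: 83.965/83.15 = 1.0098016.
INR growth factor: 1 + 0.0871×2/12 = 1.0145167.
So the SGD growth factor = 1.0046693.
r = (1.0046693 − 1)/(2/12) = 0.028016 → 2.80%.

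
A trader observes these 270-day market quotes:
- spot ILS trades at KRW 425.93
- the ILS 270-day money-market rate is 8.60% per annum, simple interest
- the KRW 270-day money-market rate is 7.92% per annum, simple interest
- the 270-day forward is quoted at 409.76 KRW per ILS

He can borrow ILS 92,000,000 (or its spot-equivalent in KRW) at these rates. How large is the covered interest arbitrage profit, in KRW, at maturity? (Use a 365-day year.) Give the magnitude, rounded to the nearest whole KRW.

KRW 1,385,169,624

T = 270/365 years.
Route A — deposit ILS, sell forward: 92,000,000 × 1.063616438356 × 409.76 = KRW 40,096,127,403.83.
Route B — convert at spot, deposit KRW: 92,000,000 × 425.93 × 1.05858630137 = KRW 41,481,297,027.51.
The quoted forward undervalues ILS, so borrow ILS, convert to KRW at spot, deposit the KRW at 7.92%, and buy ILS forward at 409.76 to cover the loan.
The gap between the two covered legs is KRW 1,385,169,624.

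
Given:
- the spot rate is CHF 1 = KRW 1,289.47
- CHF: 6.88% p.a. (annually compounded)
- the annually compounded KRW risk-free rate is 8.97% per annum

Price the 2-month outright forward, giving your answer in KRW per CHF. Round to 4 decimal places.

T = 2/12 years.
KRW accumulates by (1 + 0.0897)^(2/12) = 1.0144200516.
Growth of 1 CHF over T: (1 + 0.0688)^(2/12) = 1.0111511362.
So F = 1289.47 × 1.0144200516 / 1.0111511362 = 1293.638683 (KRW/CHF).

1293.6387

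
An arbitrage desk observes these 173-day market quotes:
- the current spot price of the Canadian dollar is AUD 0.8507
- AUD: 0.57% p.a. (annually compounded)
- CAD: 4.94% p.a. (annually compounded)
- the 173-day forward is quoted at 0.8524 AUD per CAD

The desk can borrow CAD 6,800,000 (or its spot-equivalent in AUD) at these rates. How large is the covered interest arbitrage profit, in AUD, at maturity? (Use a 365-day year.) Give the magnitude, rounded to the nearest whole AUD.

T = 173/365 years.
Route A — deposit CAD, sell forward: 6,800,000 × 1.023117442 × 0.8524 = AUD 5,930,316.09.
Route B — convert at spot, deposit AUD: 6,800,000 × 0.8507 × 1.002697605 = AUD 5,800,365.00.
The quoted forward overvalues CAD, so borrow AUD, buy CAD at spot, deposit the CAD at 4.94%, and sell the proceeds forward at 0.8524.
Arbitrage profit = |5,930,316.09 − 5,800,365.00| = AUD 129,951.

AUD 129,951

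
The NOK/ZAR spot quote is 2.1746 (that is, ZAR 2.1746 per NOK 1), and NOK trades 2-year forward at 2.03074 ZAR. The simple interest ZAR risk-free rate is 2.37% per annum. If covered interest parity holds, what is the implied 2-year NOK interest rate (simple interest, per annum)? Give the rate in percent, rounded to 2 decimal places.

6.08%

T = 2 years.
CIP gives F = S · g_ZAR/g_NOK, so g_ZAR/g_NOK = 2.03074/2.1746 = 0.9338453.
ZAR growth factor: 1 + 0.0237×2 = 1.047400.
Hence g_NOK = 1.121599.
r = (1.121599 − 1)/2 = 0.060800 → 6.08%.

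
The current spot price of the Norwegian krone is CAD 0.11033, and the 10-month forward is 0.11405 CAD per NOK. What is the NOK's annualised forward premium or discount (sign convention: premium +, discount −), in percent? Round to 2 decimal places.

+4.05%

T = 10/12 years.
NOK trades forward at +3.37170% vs spot over the period.
×(1/T) gives 4.05% p.a.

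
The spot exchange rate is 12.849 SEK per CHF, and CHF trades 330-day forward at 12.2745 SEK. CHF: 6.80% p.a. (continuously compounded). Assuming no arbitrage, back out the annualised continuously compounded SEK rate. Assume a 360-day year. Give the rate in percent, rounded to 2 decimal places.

1.81%

T = 330/360 years.
CIP gives F = S · g_SEK/g_CHF, so g_SEK/g_CHF = 12.2745/12.849 = 0.9552883.
CHF growth factor: e^(0.0680×330/360) = 1.0643171.
So the SEK growth factor = 1.0167297.
Take logs: ln 1.0167297 / (330/360) = 0.018100, so 1.81%.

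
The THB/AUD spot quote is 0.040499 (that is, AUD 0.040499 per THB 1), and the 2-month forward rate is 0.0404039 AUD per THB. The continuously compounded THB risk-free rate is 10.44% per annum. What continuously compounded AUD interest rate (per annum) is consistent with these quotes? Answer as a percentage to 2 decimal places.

9.03%

T = 2/12 years.
By CIP, F/S equals the AUD-to-THB growth ratio: 0.0404039/0.040499 = 0.9976518.
The THB side grows by e^(0.1044×2/12) = 1.0175523.
That pins the AUD growth at 1.0151629.
r = ln(1.0151629)/(2/12) = 0.090295 → 9.03%.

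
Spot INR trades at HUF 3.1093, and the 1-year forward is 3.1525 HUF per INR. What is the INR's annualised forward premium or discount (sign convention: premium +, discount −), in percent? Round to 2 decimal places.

T = 1 year.
Period premium: (3.1525 − 3.1093)/3.1093 = 0.0138938.
Annualise by dividing by T: 0.0138938 / 1 = 0.013894 → 1.39%.

+1.39%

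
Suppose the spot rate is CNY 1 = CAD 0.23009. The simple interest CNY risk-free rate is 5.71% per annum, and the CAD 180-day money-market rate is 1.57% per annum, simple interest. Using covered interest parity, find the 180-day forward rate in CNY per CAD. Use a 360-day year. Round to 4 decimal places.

4.4354

T = 180/360 years.
Growth of 1 CAD over T: 1 + 0.0157×180/360 = 1.007850.
CNY growth factor: 1 + 0.0571×180/360 = 1.028550.
Forward (CAD per CNY) = 0.23009 × 1.007850 / 1.028550 = 0.2254593.
Invert for CNY per CAD: 1 / 0.2254593 = 4.4354.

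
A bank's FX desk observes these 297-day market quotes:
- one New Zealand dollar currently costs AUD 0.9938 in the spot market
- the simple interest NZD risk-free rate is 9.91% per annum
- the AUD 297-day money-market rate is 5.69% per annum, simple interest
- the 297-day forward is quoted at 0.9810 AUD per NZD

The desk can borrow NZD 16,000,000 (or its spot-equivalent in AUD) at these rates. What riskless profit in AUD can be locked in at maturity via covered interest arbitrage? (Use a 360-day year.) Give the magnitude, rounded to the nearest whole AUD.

T = 297/360 years.
Route A — deposit NZD, sell forward: 16,000,000 × 1.0817575 × 0.9810 = AUD 16,979,265.72.
Route B — convert at spot, deposit AUD: 16,000,000 × 0.9938 × 1.0469425 = AUD 16,647,223.30.
The quoted forward overvalues NZD, so borrow AUD, buy NZD at spot, deposit the NZD at 9.91%, and sell the proceeds forward at 0.9810.
Profit = 16,979,265.72 − 16,647,223.30 = AUD 332,042.

AUD 332,042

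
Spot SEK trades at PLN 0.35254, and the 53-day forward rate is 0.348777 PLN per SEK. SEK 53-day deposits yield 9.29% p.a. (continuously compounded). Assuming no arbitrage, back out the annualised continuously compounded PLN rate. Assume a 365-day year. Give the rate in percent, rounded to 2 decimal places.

1.90%

T = 53/365 years.
F/S = 0.348777/0.35254 = 0.9893260 = (growth of PLN) / (growth of SEK).
The SEK side grows by e^(0.0929×53/365) = 1.013581.
Hence g_PLN = 1.002762.
Take logs: ln 1.002762 / (53/365) = 0.018995, so 1.90%.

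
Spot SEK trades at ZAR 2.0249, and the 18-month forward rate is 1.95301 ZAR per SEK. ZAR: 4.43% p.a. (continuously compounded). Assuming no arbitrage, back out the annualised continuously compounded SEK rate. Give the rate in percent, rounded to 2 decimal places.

6.84%

T = 18/12 years.
By CIP, F/S equals the ZAR-to-SEK growth ratio: 1.95301/2.0249 = 0.9644970.
The ZAR side grows by e^(0.0443×18/12) = 1.0687075.
Hence g_SEK = 1.1080465.
r = ln(1.1080465)/(18/12) = 0.068399 → 6.84%.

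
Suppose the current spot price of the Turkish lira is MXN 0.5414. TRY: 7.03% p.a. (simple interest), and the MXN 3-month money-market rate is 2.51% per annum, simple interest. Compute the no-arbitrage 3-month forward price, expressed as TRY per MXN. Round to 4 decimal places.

1.8678

T = 3/12 years.
Growth of 1 MXN over T: 1 + 0.0251×3/12 = 1.006275.
TRY growth factor: 1 + 0.0703×3/12 = 1.017575.
CIP: F = S · (grow MXN)/(grow TRY) = 0.5414 × 1.006275/1.017575 = 0.5353878 MXN per TRY.
Quoted the other way: 1/0.5353878 = 1.8678 TRY per MXN.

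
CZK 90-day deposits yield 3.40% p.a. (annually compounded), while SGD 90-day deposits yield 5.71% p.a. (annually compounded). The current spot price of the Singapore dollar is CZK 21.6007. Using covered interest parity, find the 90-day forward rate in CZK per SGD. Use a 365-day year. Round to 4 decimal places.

21.4833

T = 90/365 years.
CZK growth factor: (1 + 0.0340)^(90/365) = 1.00827827.
SGD accumulates by (1 + 0.0571)^(90/365) = 1.01378633.
CIP: F = S · (grow CZK)/(grow SGD) = 21.6007 × 1.00827827/1.01378633 = 21.483340 CZK per SGD.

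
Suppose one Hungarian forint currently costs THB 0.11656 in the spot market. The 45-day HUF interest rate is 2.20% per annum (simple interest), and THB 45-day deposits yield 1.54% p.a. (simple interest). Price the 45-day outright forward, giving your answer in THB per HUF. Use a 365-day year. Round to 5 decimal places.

T = 45/365 years.
Growth of 1 THB over T: 1 + 0.0154×45/365 = 1.0018986.
HUF growth factor: 1 + 0.0220×45/365 = 1.0027123.
So F = 0.11656 × 1.0018986 / 1.0027123 = 0.1164654 (THB/HUF).

0.11647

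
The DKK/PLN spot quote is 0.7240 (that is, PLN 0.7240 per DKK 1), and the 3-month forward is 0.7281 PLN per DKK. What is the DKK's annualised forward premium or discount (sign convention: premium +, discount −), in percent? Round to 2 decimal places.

+2.27%

T = 3/12 years.
(F − S)/S = (0.7281 − 0.724)/0.724 = 0.0056630.
Annualise by dividing by T: 0.0056630 / (3/12) = 0.022652 → 2.27%.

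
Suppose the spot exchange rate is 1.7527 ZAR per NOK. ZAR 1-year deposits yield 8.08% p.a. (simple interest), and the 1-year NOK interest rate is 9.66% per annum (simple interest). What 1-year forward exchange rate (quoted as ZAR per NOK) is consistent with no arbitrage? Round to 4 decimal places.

1.7274

T = 1 year.
ZAR accumulates by 1 + 0.0808×1 = 1.080800.
NOK growth factor: 1 + 0.0966×1 = 1.096600.
So F = 1.7527 × 1.080800 / 1.096600 = 1.727447 (ZAR/NOK).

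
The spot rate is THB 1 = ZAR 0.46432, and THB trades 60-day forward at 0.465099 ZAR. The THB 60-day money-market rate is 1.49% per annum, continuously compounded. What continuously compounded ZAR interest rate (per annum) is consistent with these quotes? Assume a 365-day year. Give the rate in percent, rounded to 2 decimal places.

2.51%

T = 60/365 years.
CIP gives F = S · g_ZAR/g_THB, so g_ZAR/g_THB = 0.465099/0.46432 = 1.0016777.
The THB side grows by e^(0.0149×60/365) = 1.0024523.
That pins the ZAR growth at 1.0041341.
r = ln(1.0041341)/(60/365) = 0.025097 → 2.51%.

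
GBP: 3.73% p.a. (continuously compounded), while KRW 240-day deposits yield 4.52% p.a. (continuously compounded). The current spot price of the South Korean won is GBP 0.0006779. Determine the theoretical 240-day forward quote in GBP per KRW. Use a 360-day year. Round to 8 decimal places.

0.00067434

T = 240/360 years.
GBP accumulates by e^(0.0373×240/360) = 1.0251784.
Growth of 1 KRW over T: e^(0.0452×240/360) = 1.0305919.
CIP: F = S · (grow GBP)/(grow KRW) = 0.0006779 × 1.0251784/1.0305919 = 0.0006743391 GBP per KRW.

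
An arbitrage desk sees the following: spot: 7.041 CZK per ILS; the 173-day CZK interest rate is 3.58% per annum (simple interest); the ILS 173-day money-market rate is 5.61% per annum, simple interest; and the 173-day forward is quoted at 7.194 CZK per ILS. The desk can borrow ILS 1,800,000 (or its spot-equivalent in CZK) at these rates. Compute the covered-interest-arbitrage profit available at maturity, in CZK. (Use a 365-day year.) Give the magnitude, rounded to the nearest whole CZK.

CZK 404,666

T = 173/365 years.
Route A — deposit ILS, sell forward: 1,800,000 × 1.026589863 × 7.194 = CZK 13,293,517.45.
Route B — convert at spot, deposit CZK: 1,800,000 × 7.041 × 1.0169682192 = CZK 12,888,851.82.
The quoted forward overvalues ILS, so borrow CZK, buy ILS at spot, deposit the ILS at 5.61%, and sell the proceeds forward at 7.194.
The gap between the two covered legs is CZK 404,666.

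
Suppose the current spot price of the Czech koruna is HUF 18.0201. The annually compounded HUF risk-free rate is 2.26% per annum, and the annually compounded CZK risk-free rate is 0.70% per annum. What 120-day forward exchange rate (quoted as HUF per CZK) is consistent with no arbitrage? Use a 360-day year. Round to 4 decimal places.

T = 120/360 years.
HUF growth factor: (1 + 0.0226)^(120/360) = 1.00747728.
CZK growth factor: (1 + 0.0070)^(120/360) = 1.00232791.
Forward (HUF per CZK) = 18.0201 × 1.00747728 / 1.00232791 = 18.112677.

18.1127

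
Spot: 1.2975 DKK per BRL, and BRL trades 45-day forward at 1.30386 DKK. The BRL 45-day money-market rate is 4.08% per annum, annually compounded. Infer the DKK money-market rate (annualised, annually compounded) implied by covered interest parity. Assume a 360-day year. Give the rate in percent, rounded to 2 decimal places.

8.23%

T = 45/360 years.
F/S = 1.30386/1.2975 = 1.0049017 = (growth of DKK) / (growth of BRL).
The BRL side grows by (1 + 0.0408)^(45/360) = 1.0050112.
That pins the DKK growth at 1.0099375.
r = 1.0099375^(360/45) − 1 = 0.082321 → 8.23%.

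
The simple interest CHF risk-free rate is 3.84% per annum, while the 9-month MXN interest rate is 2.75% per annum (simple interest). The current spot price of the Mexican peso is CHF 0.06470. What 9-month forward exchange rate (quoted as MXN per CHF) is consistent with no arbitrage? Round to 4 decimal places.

15.3331

T = 9/12 years.
CHF accumulates by 1 + 0.0384×9/12 = 1.028800.
MXN growth factor: 1 + 0.0275×9/12 = 1.020625.
Forward (CHF per MXN) = 0.0647 × 1.028800 / 1.020625 = 0.065218234.
Invert for MXN per CHF: 1 / 0.065218234 = 15.3331.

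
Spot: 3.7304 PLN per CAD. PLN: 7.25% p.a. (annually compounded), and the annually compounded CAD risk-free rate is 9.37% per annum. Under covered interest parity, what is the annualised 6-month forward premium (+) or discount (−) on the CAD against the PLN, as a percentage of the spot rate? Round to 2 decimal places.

-1.95%

T = 6/12 years.
No-arbitrage forward: 3.7304 × 1.0356158 / 1.0458011 = 3.6940688 PLN/CAD.
Annualised premium = (F − S)/S × (1/T) = (3.6940688 − 3.7304)/3.7304 ÷ (6/12) = -1.95%.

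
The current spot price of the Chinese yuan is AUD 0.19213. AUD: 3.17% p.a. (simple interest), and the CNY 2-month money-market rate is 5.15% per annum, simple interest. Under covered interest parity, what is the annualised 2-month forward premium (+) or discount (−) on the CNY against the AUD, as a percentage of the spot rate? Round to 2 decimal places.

T = 2/12 years.
CIP forward (AUD per CNY) = 0.19213 × 1.0052833/1.0085833 = 0.19150137.
(F − S)/S ÷ T = (0.19150137 − 0.19213)/0.19213/(2/12) = -0.019631 → -1.96%.

-1.96%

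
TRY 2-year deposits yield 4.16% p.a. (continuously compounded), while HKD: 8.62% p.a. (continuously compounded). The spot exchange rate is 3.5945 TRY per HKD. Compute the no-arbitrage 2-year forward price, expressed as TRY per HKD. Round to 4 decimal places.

T = 2 years.
Growth of 1 TRY over T: e^(0.0416×2) = 1.0867591.
HKD accumulates by e^(0.0862×2) = 1.188153.
CIP: F = S · (grow TRY)/(grow HKD) = 3.5945 × 1.0867591/1.188153 = 3.287755 TRY per HKD.

3.2878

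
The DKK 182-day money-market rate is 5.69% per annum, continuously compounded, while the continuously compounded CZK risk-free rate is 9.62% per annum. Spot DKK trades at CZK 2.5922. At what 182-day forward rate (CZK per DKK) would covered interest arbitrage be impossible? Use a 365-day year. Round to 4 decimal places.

2.6435

T = 182/365 years.
CZK accumulates by e^(0.0962×182/365) = 1.0491373.
Growth of 1 DKK over T: e^(0.0569×182/365) = 1.0287784.
CIP: F = S · (grow CZK)/(grow DKK) = 2.5922 × 1.0491373/1.0287784 = 2.643498 CZK per DKK.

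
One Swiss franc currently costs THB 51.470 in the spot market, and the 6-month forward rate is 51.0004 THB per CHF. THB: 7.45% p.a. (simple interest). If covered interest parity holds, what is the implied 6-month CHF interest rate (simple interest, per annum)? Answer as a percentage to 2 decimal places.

9.36%

T = 6/12 years.
CIP gives F = S · g_THB/g_CHF, so g_THB/g_CHF = 51.0004/51.47 = 0.9908762.
THB growth factor: 1 + 0.0745×6/12 = 1.037250.
So the CHF growth factor = 1.0468008.
(1.0468008 − 1)/T = 0.093602, i.e. 9.36%.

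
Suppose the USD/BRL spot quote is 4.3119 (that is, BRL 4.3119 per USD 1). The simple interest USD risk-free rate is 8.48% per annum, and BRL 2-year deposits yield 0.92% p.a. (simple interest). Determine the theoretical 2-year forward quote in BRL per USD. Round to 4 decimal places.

T = 2 years.
BRL growth factor: 1 + 0.0092×2 = 1.018400.
USD growth factor: 1 + 0.0848×2 = 1.169600.
Forward (BRL per USD) = 4.3119 × 1.018400 / 1.169600 = 3.754479.

3.7545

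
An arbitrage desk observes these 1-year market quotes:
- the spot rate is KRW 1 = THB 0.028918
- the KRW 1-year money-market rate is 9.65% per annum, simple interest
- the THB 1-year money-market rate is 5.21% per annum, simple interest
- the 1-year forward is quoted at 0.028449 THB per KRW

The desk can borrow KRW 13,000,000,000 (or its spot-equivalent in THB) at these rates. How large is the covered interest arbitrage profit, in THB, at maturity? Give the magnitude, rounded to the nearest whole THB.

THB 10,006,109

T = 1 year.
Invest the KRW and cover forward: 13,000,000,000 × 1.096500 × 0.028449 = THB 405,526,270.50.
Convert at spot and invest in THB: 13,000,000,000 × 0.028918 × 1.052100 = THB 395,520,161.40.
The quoted forward overvalues KRW, so borrow THB, buy KRW at spot, deposit the KRW at 9.65%, and sell the proceeds forward at 0.028449.
The gap between the two covered legs is THB 10,006,109.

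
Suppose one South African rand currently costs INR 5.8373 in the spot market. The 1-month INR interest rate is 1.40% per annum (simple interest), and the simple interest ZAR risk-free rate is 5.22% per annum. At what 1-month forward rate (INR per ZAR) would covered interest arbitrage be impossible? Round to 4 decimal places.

5.8188

T = 1/12 years.
INR growth factor: 1 + 0.0140×1/12 = 1.0011667.
ZAR growth factor: 1 + 0.0522×1/12 = 1.004350.
So F = 5.8373 × 1.0011667 / 1.004350 = 5.818799 (INR/ZAR).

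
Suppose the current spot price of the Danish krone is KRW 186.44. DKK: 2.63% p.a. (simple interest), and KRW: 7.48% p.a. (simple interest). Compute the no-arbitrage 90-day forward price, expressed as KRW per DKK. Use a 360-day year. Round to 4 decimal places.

T = 90/360 years.
Growth of 1 KRW over T: 1 + 0.0748×90/360 = 1.018700.
DKK growth factor: 1 + 0.0263×90/360 = 1.006575.
CIP: F = S · (grow KRW)/(grow DKK) = 186.44 × 1.018700/1.006575 = 188.685819 KRW per DKK.

188.6858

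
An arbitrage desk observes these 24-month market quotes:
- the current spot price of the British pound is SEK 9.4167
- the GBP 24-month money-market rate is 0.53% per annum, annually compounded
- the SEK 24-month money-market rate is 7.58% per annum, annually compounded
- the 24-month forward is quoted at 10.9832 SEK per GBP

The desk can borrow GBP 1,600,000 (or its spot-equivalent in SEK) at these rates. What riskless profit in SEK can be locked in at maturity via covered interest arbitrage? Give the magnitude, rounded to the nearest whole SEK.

SEK 322,486

T = 2 years.
Route A — deposit GBP, sell forward: 1,600,000 × 1.01062809 × 10.9832 = SEK 17,759,888.70.
Route B — convert at spot, deposit SEK: 1,600,000 × 9.4167 × 1.15734564 = SEK 17,437,402.70.
The quoted forward overvalues GBP, so borrow SEK, buy GBP at spot, deposit the GBP at 0.53%, and sell the proceeds forward at 10.9832.
Profit = 17,759,888.70 − 17,437,402.70 = SEK 322,486.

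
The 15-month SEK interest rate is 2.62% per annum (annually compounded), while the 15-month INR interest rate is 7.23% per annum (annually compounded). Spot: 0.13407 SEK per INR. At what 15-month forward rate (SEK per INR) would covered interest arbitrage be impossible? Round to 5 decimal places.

0.12690

T = 15/12 years.
SEK growth factor: (1 + 0.0262)^(15/12) = 1.0328566.
Growth of 1 INR over T: (1 + 0.0723)^(15/12) = 1.0911775.
Forward (SEK per INR) = 0.13407 × 1.0328566 / 1.0911775 = 0.1269043.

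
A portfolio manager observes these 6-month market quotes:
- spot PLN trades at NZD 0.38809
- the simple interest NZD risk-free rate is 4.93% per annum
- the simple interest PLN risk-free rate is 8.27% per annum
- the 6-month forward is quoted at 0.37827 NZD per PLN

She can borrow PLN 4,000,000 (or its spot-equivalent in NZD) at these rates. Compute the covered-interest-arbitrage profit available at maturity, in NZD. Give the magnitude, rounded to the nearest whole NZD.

T = 6/12 years.
Invest the PLN and cover forward: 4,000,000 × 1.041350 × 0.37827 = NZD 1,575,645.86.
Convert at spot and invest in NZD: 4,000,000 × 0.38809 × 1.024650 = NZD 1,590,625.67.
The quoted forward undervalues PLN, so borrow PLN, convert to NZD at spot, deposit the NZD at 4.93%, and buy PLN forward at 0.37827 to cover the loan.
Arbitrage profit = |1,575,645.86 − 1,590,625.67| = NZD 14,980.

NZD 14,980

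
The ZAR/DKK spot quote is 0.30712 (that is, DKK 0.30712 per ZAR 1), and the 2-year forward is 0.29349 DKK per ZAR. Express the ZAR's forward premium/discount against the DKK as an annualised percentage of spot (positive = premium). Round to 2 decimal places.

T = 2 years.
(F − S)/S = (0.29349 − 0.30712)/0.30712 = -0.0443800.
×(1/T) gives -2.22% p.a.

-2.22%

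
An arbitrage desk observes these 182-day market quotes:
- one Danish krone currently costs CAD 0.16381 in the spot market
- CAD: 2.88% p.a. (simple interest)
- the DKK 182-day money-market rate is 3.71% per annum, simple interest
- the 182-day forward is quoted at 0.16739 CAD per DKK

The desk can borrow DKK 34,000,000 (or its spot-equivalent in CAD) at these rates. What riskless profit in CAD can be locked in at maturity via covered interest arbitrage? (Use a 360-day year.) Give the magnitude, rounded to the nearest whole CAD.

CAD 147,373

T = 182/360 years.
Route A — deposit DKK, sell forward: 34,000,000 × 1.018756111 × 0.16739 = CAD 5,798,005.90.
Route B — convert at spot, deposit CAD: 34,000,000 × 0.16381 × 1.014560 = CAD 5,650,632.50.
The quoted forward overvalues DKK, so borrow CAD, buy DKK at spot, deposit the DKK at 3.71%, and sell the proceeds forward at 0.16739.
Arbitrage profit = |5,798,005.90 − 5,650,632.50| = CAD 147,373.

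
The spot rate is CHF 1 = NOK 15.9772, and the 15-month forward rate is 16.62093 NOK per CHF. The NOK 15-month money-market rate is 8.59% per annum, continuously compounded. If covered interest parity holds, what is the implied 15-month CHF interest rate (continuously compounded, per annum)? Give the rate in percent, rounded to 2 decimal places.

T = 15/12 years.
By CIP, F/S equals the NOK-to-CHF growth ratio: 16.62093/15.9772 = 1.0402905.
NOK growth factor: e^(0.0859×15/12) = 1.1133517.
That pins the CHF growth at 1.0702315.
r = ln(1.0702315)/(15/12) = 0.054300 → 5.43%.

5.43%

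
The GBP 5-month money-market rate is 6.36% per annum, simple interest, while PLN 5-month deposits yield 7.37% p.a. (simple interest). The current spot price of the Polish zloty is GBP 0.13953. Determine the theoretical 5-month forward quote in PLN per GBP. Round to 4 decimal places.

T = 5/12 years.
GBP accumulates by 1 + 0.0636×5/12 = 1.026500.
PLN growth factor: 1 + 0.0737×5/12 = 1.0307083.
CIP: F = S · (grow GBP)/(grow PLN) = 0.13953 × 1.026500/1.0307083 = 0.1389603 GBP per PLN.
Invert for PLN per GBP: 1 / 0.1389603 = 7.1963.

7.1963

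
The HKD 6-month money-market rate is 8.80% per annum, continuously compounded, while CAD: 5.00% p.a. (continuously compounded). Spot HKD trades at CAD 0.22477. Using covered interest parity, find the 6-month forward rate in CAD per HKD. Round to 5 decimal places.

T = 6/12 years.
Growth of 1 CAD over T: e^(0.0500×6/12) = 1.0253151.
HKD accumulates by e^(0.0880×6/12) = 1.0449824.
So F = 0.22477 × 1.0253151 / 1.0449824 = 0.2205397 (CAD/HKD).

0.22054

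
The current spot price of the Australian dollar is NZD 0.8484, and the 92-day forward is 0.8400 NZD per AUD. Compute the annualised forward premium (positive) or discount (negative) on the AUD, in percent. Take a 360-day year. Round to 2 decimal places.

T = 92/360 years.
Period premium: (0.8400 − 0.8484)/0.8484 = -0.0099010.
Annualise by dividing by T: -0.0099010 / (92/360) = -0.038743 → -3.87%.

-3.87%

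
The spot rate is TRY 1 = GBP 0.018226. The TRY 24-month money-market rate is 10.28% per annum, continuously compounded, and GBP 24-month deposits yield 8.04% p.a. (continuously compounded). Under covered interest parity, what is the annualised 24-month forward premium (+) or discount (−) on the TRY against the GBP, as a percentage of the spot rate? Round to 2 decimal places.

-2.19%

T = 2 years.
CIP forward (GBP per TRY) = 0.018226 × 1.1744501/1.2282618 = 0.017427496.
(F − S)/S ÷ T = (0.017427496 − 0.018226)/0.018226/2 = -0.021906 → -2.19%.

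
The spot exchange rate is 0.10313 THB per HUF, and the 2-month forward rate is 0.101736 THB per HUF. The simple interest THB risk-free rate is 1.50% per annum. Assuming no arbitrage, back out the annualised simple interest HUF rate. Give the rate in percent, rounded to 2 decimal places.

9.74%

T = 2/12 years.
F/S = 0.101736/0.10313 = 0.9864831 = (growth of THB) / (growth of HUF).
The THB side grows by 1 + 0.0150×2/12 = 1.002500.
So the HUF growth factor = 1.0162364.
(1.0162364 − 1)/T = 0.097418, i.e. 9.74%.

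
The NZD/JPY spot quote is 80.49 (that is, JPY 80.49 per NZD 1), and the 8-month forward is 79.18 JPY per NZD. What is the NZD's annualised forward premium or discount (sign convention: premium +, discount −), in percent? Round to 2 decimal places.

-2.44%

T = 8/12 years.
NZD trades forward at -1.62753% vs spot over the period.
×(1/T) gives -2.44% p.a.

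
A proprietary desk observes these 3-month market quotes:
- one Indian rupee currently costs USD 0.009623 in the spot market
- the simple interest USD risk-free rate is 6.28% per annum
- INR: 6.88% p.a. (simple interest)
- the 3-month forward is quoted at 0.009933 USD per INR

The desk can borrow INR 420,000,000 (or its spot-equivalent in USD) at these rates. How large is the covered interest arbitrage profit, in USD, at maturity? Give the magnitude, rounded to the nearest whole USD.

T = 3/12 years.
Route A — deposit INR, sell forward: 420,000,000 × 1.017200 × 0.009933 = USD 4,243,615.99.
Route B — convert at spot, deposit USD: 420,000,000 × 0.009623 × 1.015700 = USD 4,105,114.06.
The quoted forward overvalues INR, so borrow USD, buy INR at spot, deposit the INR at 6.88%, and sell the proceeds forward at 0.009933.
Arbitrage profit = |4,243,615.99 − 4,105,114.06| = USD 138,502.

USD 138,502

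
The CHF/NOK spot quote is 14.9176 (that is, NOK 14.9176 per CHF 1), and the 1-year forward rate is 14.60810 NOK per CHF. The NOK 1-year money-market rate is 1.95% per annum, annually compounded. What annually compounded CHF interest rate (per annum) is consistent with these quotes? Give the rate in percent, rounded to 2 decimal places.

T = 1 year.
F/S = 14.6081/14.9176 = 0.9792527 = (growth of NOK) / (growth of CHF).
The NOK side grows by (1 + 0.0195)^1 = 1.019500.
That pins the CHF growth at 1.041100.
Annualise: 1.041100^(1/1) − 1 = 0.041100 = 4.11%.

4.11%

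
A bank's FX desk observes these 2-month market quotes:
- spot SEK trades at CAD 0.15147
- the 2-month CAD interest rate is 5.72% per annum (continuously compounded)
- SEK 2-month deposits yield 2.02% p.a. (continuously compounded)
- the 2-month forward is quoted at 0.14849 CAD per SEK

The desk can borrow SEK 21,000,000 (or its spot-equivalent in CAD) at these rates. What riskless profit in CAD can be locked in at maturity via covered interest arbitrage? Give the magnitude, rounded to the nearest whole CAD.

T = 2/12 years.
Keep in SEK, deliver into the forward: 21,000,000·1.00337234·0.14849 = CAD 3,128,805.93.
Swap to CAD now, deposit: 21,000,000·0.15147·1.00957892 = CAD 3,211,339.30.
The quoted forward undervalues SEK, so borrow SEK, convert to CAD at spot, deposit the CAD at 5.72%, and buy SEK forward at 0.14849 to cover the loan.
Arbitrage profit = |3,128,805.93 − 3,211,339.30| = CAD 82,533.

CAD 82,533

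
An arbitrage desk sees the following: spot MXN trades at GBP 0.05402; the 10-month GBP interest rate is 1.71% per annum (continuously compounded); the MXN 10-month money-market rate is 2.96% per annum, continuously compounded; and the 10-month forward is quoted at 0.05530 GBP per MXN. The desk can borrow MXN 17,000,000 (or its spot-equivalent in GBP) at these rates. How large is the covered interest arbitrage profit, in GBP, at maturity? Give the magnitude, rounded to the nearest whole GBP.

T = 10/12 years.
Keep in MXN, deliver into the forward: 17,000,000·1.02497341·0.05530 = GBP 963,577.50.
Swap to GBP now, deposit: 17,000,000·0.05402·1.01435202 = GBP 931,520.03.
The quoted forward overvalues MXN, so borrow GBP, buy MXN at spot, deposit the MXN at 2.96%, and sell the proceeds forward at 0.05530.
Profit = 963,577.50 − 931,520.03 = GBP 32,057.

GBP 32,057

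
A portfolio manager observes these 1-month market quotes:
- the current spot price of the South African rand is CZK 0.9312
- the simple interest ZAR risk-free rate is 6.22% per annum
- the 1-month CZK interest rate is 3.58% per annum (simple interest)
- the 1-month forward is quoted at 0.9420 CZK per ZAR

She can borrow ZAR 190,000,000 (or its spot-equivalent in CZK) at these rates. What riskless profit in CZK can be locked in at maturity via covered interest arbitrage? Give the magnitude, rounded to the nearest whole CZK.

T = 1/12 years.
Invest the ZAR and cover forward: 190,000,000 × 1.00518333333 × 0.9420 = CZK 179,907,713.00.
Convert at spot and invest in CZK: 190,000,000 × 0.9312 × 1.00298333333 = CZK 177,455,835.20.
The quoted forward overvalues ZAR, so borrow CZK, buy ZAR at spot, deposit the ZAR at 6.22%, and sell the proceeds forward at 0.9420.
Profit = 179,907,713.00 − 177,455,835.20 = CZK 2,451,878.

CZK 2,451,878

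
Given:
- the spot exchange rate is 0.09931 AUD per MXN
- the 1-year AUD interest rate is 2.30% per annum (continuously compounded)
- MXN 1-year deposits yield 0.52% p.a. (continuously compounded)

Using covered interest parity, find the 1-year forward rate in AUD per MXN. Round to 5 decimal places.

T = 1 year.
AUD accumulates by e^(0.0230×1) = 1.0232665.
Growth of 1 MXN over T: e^(0.0052×1) = 1.0052135.
So F = 0.09931 × 1.0232665 / 1.0052135 = 0.1010935 (AUD/MXN).

0.10109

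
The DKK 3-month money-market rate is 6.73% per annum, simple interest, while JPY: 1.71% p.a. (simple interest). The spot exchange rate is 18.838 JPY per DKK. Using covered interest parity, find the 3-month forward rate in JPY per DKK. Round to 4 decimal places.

18.6055

T = 3/12 years.
JPY growth factor: 1 + 0.0171×3/12 = 1.004275.
DKK accumulates by 1 + 0.0673×3/12 = 1.016825.
So F = 18.838 × 1.004275 / 1.016825 = 18.605495 (JPY/DKK).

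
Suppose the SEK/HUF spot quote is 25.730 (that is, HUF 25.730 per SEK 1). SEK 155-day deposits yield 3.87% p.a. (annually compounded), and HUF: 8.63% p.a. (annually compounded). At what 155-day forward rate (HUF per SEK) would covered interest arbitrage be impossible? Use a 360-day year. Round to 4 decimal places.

26.2312

T = 155/360 years.
HUF growth factor: (1 + 0.0863)^(155/360) = 1.03628301.
SEK growth factor: (1 + 0.0387)^(155/360) = 1.01648253.
CIP: F = S · (grow HUF)/(grow SEK) = 25.73 × 1.03628301/1.01648253 = 26.231205 HUF per SEK.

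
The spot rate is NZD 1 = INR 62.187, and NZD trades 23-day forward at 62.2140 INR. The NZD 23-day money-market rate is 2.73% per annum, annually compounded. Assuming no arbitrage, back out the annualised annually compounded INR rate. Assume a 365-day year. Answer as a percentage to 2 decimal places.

3.44%

T = 23/365 years.
By CIP, F/S equals the INR-to-NZD growth ratio: 62.214/62.187 = 1.0004342.
The NZD side grows by (1 + 0.0273)^(23/365) = 1.0016987.
That pins the INR growth at 1.0021336.
r = 1.0021336^(365/23) − 1 = 0.034402 → 3.44%.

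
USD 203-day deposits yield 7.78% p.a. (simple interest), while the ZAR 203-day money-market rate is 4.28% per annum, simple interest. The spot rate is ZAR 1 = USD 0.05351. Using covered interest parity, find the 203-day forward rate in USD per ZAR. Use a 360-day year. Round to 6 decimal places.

T = 203/360 years.
Growth of 1 USD over T: 1 + 0.0778×203/360 = 1.0438706.
ZAR accumulates by 1 + 0.0428×203/360 = 1.0241344.
CIP: F = S · (grow USD)/(grow ZAR) = 0.05351 × 1.0438706/1.0241344 = 0.05454120 USD per ZAR.

0.054541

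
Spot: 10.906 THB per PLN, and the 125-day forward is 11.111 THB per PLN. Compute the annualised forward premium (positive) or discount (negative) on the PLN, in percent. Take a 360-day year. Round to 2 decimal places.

+5.41%

T = 125/360 years.
Period premium: (11.111 − 10.906)/10.906 = 0.0187970.
Per annum: 0.0187970 / (125/360) = 0.054135 = 5.41%.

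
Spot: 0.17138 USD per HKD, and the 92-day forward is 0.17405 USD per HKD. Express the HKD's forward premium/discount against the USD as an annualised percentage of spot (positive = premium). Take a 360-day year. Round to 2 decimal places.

+6.10%

T = 92/360 years.
Period premium: (0.17405 − 0.17138)/0.17138 = 0.0155794.
×(1/T) gives 6.10% p.a.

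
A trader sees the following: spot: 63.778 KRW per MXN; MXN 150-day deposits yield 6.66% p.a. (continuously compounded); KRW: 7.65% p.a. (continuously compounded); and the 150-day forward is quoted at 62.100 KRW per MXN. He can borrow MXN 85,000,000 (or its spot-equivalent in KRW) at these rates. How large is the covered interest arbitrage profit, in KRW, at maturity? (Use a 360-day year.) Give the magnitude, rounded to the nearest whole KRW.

T = 150/360 years.
Invest the MXN and cover forward: 85,000,000 × 1.028138617635 × 62.100 = KRW 5,427,029,693.19.
Convert at spot and invest in KRW: 85,000,000 × 63.778 × 1.032388448683 = KRW 5,596,711,990.81.
The quoted forward undervalues MXN, so borrow MXN, convert to KRW at spot, deposit the KRW at 7.65%, and buy MXN forward at 62.100 to cover the loan.
Arbitrage profit = |5,427,029,693.19 − 5,596,711,990.81| = KRW 169,682,298.

KRW 169,682,298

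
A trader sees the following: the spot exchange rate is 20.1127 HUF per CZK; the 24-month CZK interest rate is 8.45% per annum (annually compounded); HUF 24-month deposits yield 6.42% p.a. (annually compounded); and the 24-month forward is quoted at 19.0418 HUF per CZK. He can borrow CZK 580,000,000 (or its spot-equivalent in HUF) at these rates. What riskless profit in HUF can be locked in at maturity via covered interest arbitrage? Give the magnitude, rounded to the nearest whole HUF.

HUF 221,699,534

T = 2 years.
Invest the CZK and cover forward: 580,000,000 × 1.17614025 × 19.0418 = HUF 12,989,579,899.22.
Convert at spot and invest in HUF: 580,000,000 × 20.1127 × 1.13252164 = HUF 13,211,279,433.52.
The quoted forward undervalues CZK, so borrow CZK, convert to HUF at spot, deposit the HUF at 6.42%, and buy CZK forward at 19.0418 to cover the loan.
Profit = 13,211,279,433.52 − 12,989,579,899.22 = HUF 221,699,534.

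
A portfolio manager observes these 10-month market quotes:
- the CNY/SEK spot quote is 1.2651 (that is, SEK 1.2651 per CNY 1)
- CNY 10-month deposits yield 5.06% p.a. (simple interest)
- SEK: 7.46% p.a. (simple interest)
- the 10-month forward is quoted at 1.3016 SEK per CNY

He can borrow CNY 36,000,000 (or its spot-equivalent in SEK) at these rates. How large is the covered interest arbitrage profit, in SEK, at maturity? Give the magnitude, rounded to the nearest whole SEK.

SEK 458,535

T = 10/12 years.
Keep in CNY, deliver into the forward: 36,000,000·1.0421666667·1.3016 = SEK 48,833,428.80.
Swap to SEK now, deposit: 36,000,000·1.2651·1.0621666667 = SEK 48,374,893.80.
The quoted forward overvalues CNY, so borrow SEK, buy CNY at spot, deposit the CNY at 5.06%, and sell the proceeds forward at 1.3016.
Arbitrage profit = |48,833,428.80 − 48,374,893.80| = SEK 458,535.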